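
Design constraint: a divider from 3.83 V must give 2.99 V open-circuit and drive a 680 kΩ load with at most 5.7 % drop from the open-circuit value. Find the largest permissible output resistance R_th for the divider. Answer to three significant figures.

R_th ≤ 41.1 kΩ

Loading drop = R_th/(R_th + R_L) ≤ 0.0570, so R_th ≤ R_L · ε/(1−ε) = 680 kΩ × 0.0570/0.9430 = 41.1 kΩ.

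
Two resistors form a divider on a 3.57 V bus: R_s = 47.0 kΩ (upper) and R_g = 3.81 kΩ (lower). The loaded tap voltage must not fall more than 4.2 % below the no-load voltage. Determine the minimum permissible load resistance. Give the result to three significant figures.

R_L(min) ≈ 80.4 kΩ

Output resistance R_th = R_s‖R_g = (47.0 × 3.81)/50.81 = 3.524 kΩ.
The fractional drop is R_th/(R_th + R_L); requiring this ≤ 0.0420 gives R_L ≥ R_th(1/0.0420 − 1) = 3.524 × 22.81 = 80.4 kΩ.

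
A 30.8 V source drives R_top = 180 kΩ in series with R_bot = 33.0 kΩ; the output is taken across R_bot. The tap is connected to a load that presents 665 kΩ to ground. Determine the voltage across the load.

V_out ≈ 4.58 V

The load sits in parallel with R_bot: R_bot‖R_L = (33.0 × 665) / (33.0 + 665) = 31.44 kΩ.
V_out = 30.8 × 31.44 / (180 + 31.44) = 30.8 × 31.44/211.4 = 4.58 V.
(Unloaded it would have been 4.77 V.)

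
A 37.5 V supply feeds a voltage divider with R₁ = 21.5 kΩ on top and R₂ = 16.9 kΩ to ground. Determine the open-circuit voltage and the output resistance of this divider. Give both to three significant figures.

V_th is the open-circuit tap voltage: 37.5 × 16.9/(21.5 + 16.9) = 16.5 V.
With the supply zeroed, R₁ and R₂ appear in parallel from the tap: R_th = R₁‖R₂ = (21.5 × 16.9)/38.40 = 9.46 kΩ.

V_th = 16.5 V, R_th = 9.46 kΩ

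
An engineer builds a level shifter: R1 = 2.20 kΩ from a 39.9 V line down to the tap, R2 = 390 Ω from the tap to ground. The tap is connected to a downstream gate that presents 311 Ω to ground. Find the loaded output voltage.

The load sits in parallel with R2: R2‖R_L = (390 × 311) / (390 + 311) = 173.0 Ω.
V_out = 39.9 × 173.0 / (2200 + 173.0) = 39.9 × 173.0/2373 = 2.91 V.

V_out ≈ 2.91 V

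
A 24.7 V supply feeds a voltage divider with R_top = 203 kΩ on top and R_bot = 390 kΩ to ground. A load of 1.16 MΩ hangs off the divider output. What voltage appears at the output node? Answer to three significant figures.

The load sits in parallel with R_bot: R_bot‖R_L = (390 × 1160) / (390 + 1160) = 291.9 kΩ.
V_out = 24.7 × 291.9 / (203 + 291.9) = 24.7 × 291.9/494.9 = 14.6 V.

V_out ≈ 14.6 V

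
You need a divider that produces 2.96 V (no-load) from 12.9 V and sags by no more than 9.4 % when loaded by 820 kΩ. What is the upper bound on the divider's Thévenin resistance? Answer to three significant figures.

Loading drop = R_th/(R_th + R_L) ≤ 0.0940, so R_th ≤ R_L · ε/(1−ε) = 820 kΩ × 0.0940/0.9060 = 85.1 kΩ.
(Any R1, R2 with R2/(R1+R2) = 0.229 and R1‖R2 ≤ 85.1 kΩ will meet the spec.)

R_th ≤ 85.1 kΩ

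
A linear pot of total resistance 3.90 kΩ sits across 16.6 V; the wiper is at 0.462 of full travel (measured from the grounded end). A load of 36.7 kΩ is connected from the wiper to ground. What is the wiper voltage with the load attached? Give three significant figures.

V ≈ 7.47 V

The wiper splits the pot into (1−α)R = 2.098 kΩ above and αR = 1.802 kΩ below.
Lower section ‖ load = 1.717 kΩ.
V_wiper = 16.6 × 1.717/(2.098 + 1.717) = 7.47 V.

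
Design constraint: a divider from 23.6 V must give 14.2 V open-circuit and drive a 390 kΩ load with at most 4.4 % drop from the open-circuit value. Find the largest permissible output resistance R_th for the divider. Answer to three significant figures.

R_th ≤ 17.9 kΩ

Loading drop = R_th/(R_th + R_L) ≤ 0.0440, so R_th ≤ R_L · ε/(1−ε) = 390 kΩ × 0.0440/0.9560 = 17.9 kΩ.
(Any R1, R2 with R2/(R1+R2) = 0.602 and R1‖R2 ≤ 17.9 kΩ will meet the spec.)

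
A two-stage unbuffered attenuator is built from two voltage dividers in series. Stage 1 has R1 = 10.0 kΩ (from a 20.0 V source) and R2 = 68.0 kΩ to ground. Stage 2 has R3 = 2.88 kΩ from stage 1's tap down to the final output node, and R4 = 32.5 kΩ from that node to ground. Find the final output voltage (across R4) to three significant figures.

Stage 2 presents R3+R4 = 35.38 kΩ as a load on stage 1's tap.
Stage 1's lower leg becomes R2‖(R3+R4) = 23.27 kΩ, so V_mid = 20.0 × 23.27/33.27 = 13.99 V.
Stage 2 is itself unloaded: V_out = V_mid × R4/(R3+R4) = 13.99 × 32.5/35.38 = 12.9 V.

V_out ≈ 12.9 V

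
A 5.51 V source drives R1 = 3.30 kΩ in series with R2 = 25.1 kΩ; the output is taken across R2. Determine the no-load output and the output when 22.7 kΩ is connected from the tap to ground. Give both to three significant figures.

Unloaded: 4.87 V; loaded: 4.32 V

Open-circuit: V = 5.51 × 25.1/(3.30 + 25.1) = 4.87 V.
With the load, R2 becomes R2‖R_L = 11.92 kΩ, so V = 5.51 × 11.92/15.22 = 4.32 V.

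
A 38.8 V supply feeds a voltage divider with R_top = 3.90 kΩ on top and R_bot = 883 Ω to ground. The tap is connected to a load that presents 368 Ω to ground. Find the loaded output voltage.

The load sits in parallel with R_bot: R_bot‖R_L = (883 × 368) / (883 + 368) = 259.7 Ω.
V_out = 38.8 × 259.7 / (3900 + 259.7) = 38.8 × 259.7/4160 = 2.42 V.

V_out ≈ 2.42 V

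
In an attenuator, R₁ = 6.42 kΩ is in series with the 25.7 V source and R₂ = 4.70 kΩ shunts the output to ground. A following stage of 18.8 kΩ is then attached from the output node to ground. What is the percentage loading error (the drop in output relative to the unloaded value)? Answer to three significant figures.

Unloaded V = 25.7 × 4.70/11.12 = 10.862 V.
Loaded: R₂‖R_L = 3.760 kΩ, giving V = 25.7 × 3.760/10.18 = 9.4923 V.
Drop = (10.862 − 9.4923) / 10.862 = 12.6 %.

12.6 %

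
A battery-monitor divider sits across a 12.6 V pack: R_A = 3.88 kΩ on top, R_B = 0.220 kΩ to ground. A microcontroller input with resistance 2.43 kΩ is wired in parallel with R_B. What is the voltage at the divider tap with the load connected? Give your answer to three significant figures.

V_out ≈ 0.623 V

The load sits in parallel with R_B: R_B‖R_L = (220 × 2430) / (220 + 2430) = 201.7 Ω.
V_out = 12.6 × 201.7 / (3880 + 201.7) = 12.6 × 201.7/4082 = 0.623 V.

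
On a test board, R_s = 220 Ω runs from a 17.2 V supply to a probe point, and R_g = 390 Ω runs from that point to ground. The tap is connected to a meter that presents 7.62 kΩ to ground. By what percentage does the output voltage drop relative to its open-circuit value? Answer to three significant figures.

1.81 %

The divider's output (Thévenin) resistance is R_s‖R_g = 140.7 Ω.
Fractional drop under load = R_th/(R_th + R_L) = 140.7 / (140.7 + 7620) = 0.01812.
So the output falls by 1.81 %.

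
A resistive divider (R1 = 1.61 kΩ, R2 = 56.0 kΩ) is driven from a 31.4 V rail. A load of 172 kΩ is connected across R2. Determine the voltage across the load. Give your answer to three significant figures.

V_out ≈ 30.2 V

The load sits in parallel with R2: R2‖R_L = (56.0 × 172) / (56.0 + 172) = 42.25 kΩ.
V_out = 31.4 × 42.25 / (1.61 + 42.25) = 31.4 × 42.25/43.86 = 30.2 V.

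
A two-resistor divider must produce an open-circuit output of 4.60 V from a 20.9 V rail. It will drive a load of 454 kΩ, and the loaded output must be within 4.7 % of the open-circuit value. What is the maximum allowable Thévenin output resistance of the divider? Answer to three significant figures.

R_th ≤ 22.4 kΩ

Loading drop = R_th/(R_th + R_L) ≤ 0.0470, so R_th ≤ R_L · ε/(1−ε) = 454 kΩ × 0.0470/0.9530 = 22.4 kΩ.
(Any R1, R2 with R2/(R1+R2) = 0.220 and R1‖R2 ≤ 22.4 kΩ will meet the spec.)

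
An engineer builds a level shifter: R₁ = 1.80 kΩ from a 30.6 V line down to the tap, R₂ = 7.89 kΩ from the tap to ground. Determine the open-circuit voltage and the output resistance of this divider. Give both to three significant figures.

V_th is the open-circuit tap voltage: 30.6 × 7.89/(1.80 + 7.89) = 24.9 V.
With the supply zeroed, R₁ and R₂ appear in parallel from the tap: R_th = R₁‖R₂ = (1.80 × 7.89)/9.690 = 1.47 kΩ.

V_th = 24.9 V, R_th = 1.47 kΩ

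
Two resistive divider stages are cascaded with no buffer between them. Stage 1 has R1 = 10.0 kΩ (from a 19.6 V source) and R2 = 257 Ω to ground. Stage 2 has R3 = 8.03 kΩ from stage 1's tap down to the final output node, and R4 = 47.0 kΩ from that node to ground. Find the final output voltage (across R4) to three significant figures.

Stage 2 presents R3+R4 = 55030 Ω as a load on stage 1's tap.
Stage 1's lower leg becomes R2‖(R3+R4) = 255.8 Ω, so V_mid = 19.6 × 255.8/10260 = 0.4889 V.
Stage 2 is itself unloaded: V_out = V_mid × R4/(R3+R4) = 0.4889 × 47000/55030 = 0.418 V.

V_out ≈ 0.418 V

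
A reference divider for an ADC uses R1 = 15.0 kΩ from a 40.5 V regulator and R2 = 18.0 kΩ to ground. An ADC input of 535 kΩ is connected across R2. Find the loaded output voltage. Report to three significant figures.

The load sits in parallel with R2: R2‖R_L = (18.0 × 535) / (18.0 + 535) = 17.41 kΩ.
V_out = 40.5 × 17.41 / (15.0 + 17.41) = 40.5 × 17.41/32.41 = 21.8 V.

V_out ≈ 21.8 V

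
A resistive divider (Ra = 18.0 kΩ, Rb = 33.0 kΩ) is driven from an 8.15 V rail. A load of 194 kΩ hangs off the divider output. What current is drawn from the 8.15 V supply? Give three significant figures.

I ≈ 0.176 mA

Rb‖R_L = 28.20 kΩ, so the source sees Ra + Rb‖R_L = 46.20 kΩ.
I = 8.15 V / 46.20 kΩ = 0.176 mA.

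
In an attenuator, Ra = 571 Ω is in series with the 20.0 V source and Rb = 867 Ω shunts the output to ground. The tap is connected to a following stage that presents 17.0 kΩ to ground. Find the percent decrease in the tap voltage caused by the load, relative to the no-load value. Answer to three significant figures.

The divider's output (Thévenin) resistance is Ra‖Rb = 344.3 Ω.
Fractional drop under load = R_th/(R_th + R_L) = 344.3 / (344.3 + 17000) = 0.01985.
So the output falls by 1.98 %.

1.98 %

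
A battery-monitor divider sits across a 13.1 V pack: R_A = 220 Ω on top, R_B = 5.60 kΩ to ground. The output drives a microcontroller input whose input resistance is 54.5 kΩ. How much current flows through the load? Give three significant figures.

I_L ≈ 0.230 mA

R_B‖R_L = 5078 Ω; V_out = 13.1 × 5078/5298 = 12.56 V.
I_L = V_out / R_L = 12.56 / 54.5 kΩ = 0.230 mA.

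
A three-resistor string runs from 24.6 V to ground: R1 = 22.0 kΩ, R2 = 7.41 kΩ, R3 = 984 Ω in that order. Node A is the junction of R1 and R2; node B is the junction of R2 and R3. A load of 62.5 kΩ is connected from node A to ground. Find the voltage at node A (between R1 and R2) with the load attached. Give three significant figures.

Below node A the series string R2+R3 = 8394 Ω sits in parallel with the 62500 Ω load: 7400 Ω.
V_A = 24.6 × 7400/(22000 + 7400) = 6.19 V.

V ≈ 6.19 V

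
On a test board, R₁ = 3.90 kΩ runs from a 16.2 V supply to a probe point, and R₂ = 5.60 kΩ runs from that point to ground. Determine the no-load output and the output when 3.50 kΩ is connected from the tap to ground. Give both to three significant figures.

Open-circuit: V = 16.2 × 5.60/(3.90 + 5.60) = 9.55 V.
With the load, R₂ becomes R₂‖R_L = 2.154 kΩ, so V = 16.2 × 2.154/6.054 = 5.76 V.

Unloaded: 9.55 V; loaded: 5.76 V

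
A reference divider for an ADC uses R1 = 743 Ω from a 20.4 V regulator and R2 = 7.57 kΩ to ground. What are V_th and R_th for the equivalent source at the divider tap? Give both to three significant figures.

V_th is the open-circuit tap voltage: 20.4 × 7570/(743 + 7570) = 18.6 V.
With the supply zeroed, R1 and R2 appear in parallel from the tap: R_th = R1‖R2 = (743 × 7570)/8313 = 677 Ω.

V_th = 18.6 V, R_th = 677 Ω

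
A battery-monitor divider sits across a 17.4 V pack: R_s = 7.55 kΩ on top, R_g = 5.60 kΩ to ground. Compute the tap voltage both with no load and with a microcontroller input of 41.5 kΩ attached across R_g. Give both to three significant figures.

Open-circuit: V = 17.4 × 5.60/(7.55 + 5.60) = 7.41 V.
With the load, R_g becomes R_g‖R_L = 4.934 kΩ, so V = 17.4 × 4.934/12.48 = 6.88 V.

Unloaded: 7.41 V; loaded: 6.88 V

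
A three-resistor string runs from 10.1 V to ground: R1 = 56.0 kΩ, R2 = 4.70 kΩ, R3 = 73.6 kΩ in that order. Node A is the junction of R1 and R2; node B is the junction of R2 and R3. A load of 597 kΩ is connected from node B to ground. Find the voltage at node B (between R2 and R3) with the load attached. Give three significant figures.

V ≈ 5.24 V

At node B, R3 is in parallel with the load: R3‖R_L = 65.52 kΩ.
Below node A the resistance is R2 + (R3‖R_L) = 70.22 kΩ, so V_A = 10.1 × 70.22/126.2 = 5.619 V.
Then V_B = V_A × (R3‖R_L)/(R2 + R3‖R_L) = 5.619 × 65.52/70.22 = 5.24 V.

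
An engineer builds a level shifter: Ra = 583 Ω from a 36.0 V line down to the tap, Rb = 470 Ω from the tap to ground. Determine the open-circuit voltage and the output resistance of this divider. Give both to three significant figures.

V_th = 16.1 V, R_th = 260 Ω

V_th is the open-circuit tap voltage: 36.0 × 470/(583 + 470) = 16.1 V.
With the supply zeroed, Ra and Rb appear in parallel from the tap: R_th = Ra‖Rb = (583 × 470)/1053 = 260 Ω.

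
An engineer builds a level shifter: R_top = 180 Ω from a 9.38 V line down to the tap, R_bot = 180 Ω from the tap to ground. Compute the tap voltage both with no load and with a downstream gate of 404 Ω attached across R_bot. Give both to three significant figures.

Unloaded: 4.69 V; loaded: 3.84 V

Open-circuit: V = 9.38 × 180/(180 + 180) = 4.69 V.
With the load, R_bot becomes R_bot‖R_L = 124.5 Ω, so V = 9.38 × 124.5/304.5 = 3.84 V.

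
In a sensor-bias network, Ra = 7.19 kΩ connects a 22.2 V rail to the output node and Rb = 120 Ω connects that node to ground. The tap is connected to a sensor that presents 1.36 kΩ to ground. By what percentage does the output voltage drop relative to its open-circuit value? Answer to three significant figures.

The divider's output (Thévenin) resistance is Ra‖Rb = 118.0 Ω.
Fractional drop under load = R_th/(R_th + R_L) = 118.0 / (118.0 + 1360) = 0.07986.
So the output falls by 7.99 %.

7.99 %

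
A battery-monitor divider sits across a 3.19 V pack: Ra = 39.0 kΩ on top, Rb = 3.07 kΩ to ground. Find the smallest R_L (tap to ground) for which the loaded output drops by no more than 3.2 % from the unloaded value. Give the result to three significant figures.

R_L(min) ≈ 86.1 kΩ

Output resistance R_th = Ra‖Rb = (39.0 × 3.07)/42.07 = 2.846 kΩ.
The fractional drop is R_th/(R_th + R_L); requiring this ≤ 0.0320 gives R_L ≥ R_th(1/0.0320 − 1) = 2.846 × 30.25 = 86.1 kΩ.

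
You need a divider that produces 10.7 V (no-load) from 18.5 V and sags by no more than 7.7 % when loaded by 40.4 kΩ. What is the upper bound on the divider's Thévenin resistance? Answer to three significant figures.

Loading drop = R_th/(R_th + R_L) ≤ 0.0770, so R_th ≤ R_L · ε/(1−ε) = 40.4 kΩ × 0.0770/0.9230 = 3.37 kΩ.

R_th ≤ 3.37 kΩ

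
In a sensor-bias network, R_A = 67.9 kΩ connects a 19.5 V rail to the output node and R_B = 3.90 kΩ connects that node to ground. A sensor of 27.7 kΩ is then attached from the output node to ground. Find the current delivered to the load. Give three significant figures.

I_L ≈ 0.0337 mA

R_B‖R_L = 3.419 kΩ; V_out = 19.5 × 3.419/71.32 = 0.9347 V.
I_L = V_out / R_L = 0.9347 / 27.7 kΩ = 0.0337 mA.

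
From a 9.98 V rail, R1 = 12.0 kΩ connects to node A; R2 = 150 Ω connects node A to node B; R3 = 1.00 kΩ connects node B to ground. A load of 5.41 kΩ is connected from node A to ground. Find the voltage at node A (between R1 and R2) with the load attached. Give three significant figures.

Below node A the series string R2+R3 = 1150 Ω sits in parallel with the 5410 Ω load: 948.4 Ω.
V_A = 9.98 × 948.4/(12000 + 948.4) = 0.731 V.

V ≈ 0.731 V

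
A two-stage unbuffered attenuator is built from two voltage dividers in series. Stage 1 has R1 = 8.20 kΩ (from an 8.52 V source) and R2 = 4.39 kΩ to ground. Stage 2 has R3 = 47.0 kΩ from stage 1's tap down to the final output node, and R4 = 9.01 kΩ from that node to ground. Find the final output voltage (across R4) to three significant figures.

V_out ≈ 0.455 V

Stage 2 presents R3+R4 = 56.01 kΩ as a load on stage 1's tap.
Stage 1's lower leg becomes R2‖(R3+R4) = 4.071 kΩ, so V_mid = 8.52 × 4.071/12.27 = 2.827 V.
Stage 2 is itself unloaded: V_out = V_mid × R4/(R3+R4) = 2.827 × 9.01/56.01 = 0.455 V.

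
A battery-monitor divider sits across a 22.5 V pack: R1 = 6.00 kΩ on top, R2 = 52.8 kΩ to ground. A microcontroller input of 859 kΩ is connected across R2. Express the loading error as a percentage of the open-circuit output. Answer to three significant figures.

The divider's output (Thévenin) resistance is R1‖R2 = 5.388 kΩ.
Fractional drop under load = R_th/(R_th + R_L) = 5.388 / (5.388 + 859) = 0.006233.
So the output falls by 0.623 %.

0.623 %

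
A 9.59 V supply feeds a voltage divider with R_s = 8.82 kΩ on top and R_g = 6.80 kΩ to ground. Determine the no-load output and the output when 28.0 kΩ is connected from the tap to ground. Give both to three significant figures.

Open-circuit: V = 9.59 × 6.80/(8.82 + 6.80) = 4.17 V.
With the load, R_g becomes R_g‖R_L = 5.471 kΩ, so V = 9.59 × 5.471/14.29 = 3.67 V.

Unloaded: 4.17 V; loaded: 3.67 V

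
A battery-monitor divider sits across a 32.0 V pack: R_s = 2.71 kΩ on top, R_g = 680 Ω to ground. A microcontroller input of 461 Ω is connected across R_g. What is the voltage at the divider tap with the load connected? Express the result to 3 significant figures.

V_out ≈ 2.95 V

The load sits in parallel with R_g: R_g‖R_L = (680 × 461) / (680 + 461) = 274.7 Ω.
V_out = 32.0 × 274.7 / (2710 + 274.7) = 32.0 × 274.7/2985 = 2.95 V.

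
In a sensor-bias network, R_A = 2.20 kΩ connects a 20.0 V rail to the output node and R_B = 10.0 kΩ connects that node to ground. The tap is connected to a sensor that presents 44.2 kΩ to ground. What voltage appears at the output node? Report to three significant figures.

The load sits in parallel with R_B: R_B‖R_L = (10.0 × 44.2) / (10.0 + 44.2) = 8.155 kΩ.
V_out = 20.0 × 8.155 / (2.20 + 8.155) = 20.0 × 8.155/10.35 = 15.8 V.

V_out ≈ 15.8 V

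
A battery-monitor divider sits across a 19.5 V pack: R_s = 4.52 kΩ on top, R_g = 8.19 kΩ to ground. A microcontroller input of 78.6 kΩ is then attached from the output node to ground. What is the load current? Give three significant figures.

I_L ≈ 0.154 mA

R_g‖R_L = 7.417 kΩ; V_out = 19.5 × 7.417/11.94 = 12.12 V.
I_L = V_out / R_L = 12.12 / 78.6 kΩ = 0.154 mA.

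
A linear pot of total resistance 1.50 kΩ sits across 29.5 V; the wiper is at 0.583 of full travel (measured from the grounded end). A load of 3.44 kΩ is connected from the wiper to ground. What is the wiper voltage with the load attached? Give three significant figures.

V ≈ 15.6 V

The wiper splits the pot into (1−α)R = 625.5 Ω above and αR = 874.5 Ω below.
Lower section ‖ load = 697.2 Ω.
V_wiper = 29.5 × 697.2/(625.5 + 697.2) = 15.6 V.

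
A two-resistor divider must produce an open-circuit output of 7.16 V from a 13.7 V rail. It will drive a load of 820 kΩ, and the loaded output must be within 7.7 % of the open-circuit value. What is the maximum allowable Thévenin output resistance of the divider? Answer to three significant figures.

R_th ≤ 68.4 kΩ

Loading drop = R_th/(R_th + R_L) ≤ 0.0770, so R_th ≤ R_L · ε/(1−ε) = 820 kΩ × 0.0770/0.9230 = 68.4 kΩ.
(Any R1, R2 with R2/(R1+R2) = 0.523 and R1‖R2 ≤ 68.4 kΩ will meet the spec.)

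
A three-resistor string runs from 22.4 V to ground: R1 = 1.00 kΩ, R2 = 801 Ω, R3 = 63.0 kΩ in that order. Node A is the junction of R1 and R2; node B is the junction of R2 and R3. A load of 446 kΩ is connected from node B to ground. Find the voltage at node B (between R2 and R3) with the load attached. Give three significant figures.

V ≈ 21.7 V

At node B, R3 is in parallel with the load: R3‖R_L = 55200 Ω.
Below node A the resistance is R2 + (R3‖R_L) = 56000 Ω, so V_A = 22.4 × 56000/57000 = 22.01 V.
Then V_B = V_A × (R3‖R_L)/(R2 + R3‖R_L) = 22.01 × 55200/56000 = 21.7 V.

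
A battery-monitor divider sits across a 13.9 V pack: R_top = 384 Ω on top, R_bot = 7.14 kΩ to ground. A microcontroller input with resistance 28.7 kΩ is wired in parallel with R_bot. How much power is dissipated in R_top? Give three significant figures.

P ≈ 1.99 mW

Total resistance from the source is R_top + (R_bot‖R_L) = 6102 Ω, so I = 13.9/6102 Ω = 2.278 mA.
P = I²·R_top = (2.278 mA)² × 384 Ω = 1.99 mW.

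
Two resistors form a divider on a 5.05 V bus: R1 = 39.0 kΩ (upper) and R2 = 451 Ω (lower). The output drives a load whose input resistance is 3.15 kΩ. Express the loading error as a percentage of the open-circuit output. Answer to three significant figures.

Unloaded V = 5.05 × 451/39450 = 0.057731 V.
Loaded: R2‖R_L = 394.5 Ω, giving V = 5.05 × 394.5/39390 = 0.050573 V.
Drop = (0.057731 − 0.050573) / 0.057731 = 12.4 %.

12.4 %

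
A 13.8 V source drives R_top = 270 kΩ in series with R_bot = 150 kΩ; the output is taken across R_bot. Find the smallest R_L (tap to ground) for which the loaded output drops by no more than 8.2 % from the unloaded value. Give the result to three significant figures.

R_L(min) ≈ 1.08 MΩ

Output resistance R_th = R_top‖R_bot = (270 × 150)/420.0 = 96.43 kΩ.
The fractional drop is R_th/(R_th + R_L); requiring this ≤ 0.0820 gives R_L ≥ R_th(1/0.0820 − 1) = 96.43 × 11.20 = 1.08 MΩ.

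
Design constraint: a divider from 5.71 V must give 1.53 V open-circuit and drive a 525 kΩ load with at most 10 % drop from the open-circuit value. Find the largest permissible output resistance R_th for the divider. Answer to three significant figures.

Loading drop = R_th/(R_th + R_L) ≤ 0.100, so R_th ≤ R_L · ε/(1−ε) = 525 kΩ × 0.100/0.9000 = 58.3 kΩ.

R_th ≤ 58.3 kΩ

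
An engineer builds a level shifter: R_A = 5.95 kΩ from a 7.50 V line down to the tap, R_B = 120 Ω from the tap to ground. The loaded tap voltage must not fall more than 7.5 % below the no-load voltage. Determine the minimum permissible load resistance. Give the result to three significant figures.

Output resistance R_th = R_A‖R_B = (5950 × 120)/6070 = 117.6 Ω.
The fractional drop is R_th/(R_th + R_L); requiring this ≤ 0.0750 gives R_L ≥ R_th(1/0.0750 − 1) = 117.6 × 12.33 = 1.45 kΩ.

R_L(min) ≈ 1.45 kΩ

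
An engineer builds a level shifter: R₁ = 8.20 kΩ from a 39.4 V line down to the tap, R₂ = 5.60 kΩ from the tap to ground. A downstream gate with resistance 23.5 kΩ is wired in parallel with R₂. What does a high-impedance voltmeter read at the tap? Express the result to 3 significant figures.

The load sits in parallel with R₂: R₂‖R_L = (5.60 × 23.5) / (5.60 + 23.5) = 4.522 kΩ.
V_out = 39.4 × 4.522 / (8.20 + 4.522) = 39.4 × 4.522/12.72 = 14.0 V.

V_out ≈ 14.0 V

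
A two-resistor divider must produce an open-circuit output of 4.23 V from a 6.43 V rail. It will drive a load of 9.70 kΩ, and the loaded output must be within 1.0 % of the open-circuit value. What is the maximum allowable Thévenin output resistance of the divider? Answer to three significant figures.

R_th ≤ 98.0 Ω

Loading drop = R_th/(R_th + R_L) ≤ 0.0100, so R_th ≤ R_L · ε/(1−ε) = 9.70 kΩ × 0.0100/0.9900 = 98.0 Ω.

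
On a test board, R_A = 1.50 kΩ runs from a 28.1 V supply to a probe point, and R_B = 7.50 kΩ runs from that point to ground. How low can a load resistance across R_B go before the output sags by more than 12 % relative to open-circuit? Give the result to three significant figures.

R_L(min) ≈ 9.17 kΩ

Output resistance R_th = R_A‖R_B = (1.50 × 7.50)/9.000 = 1.250 kΩ.
The fractional drop is R_th/(R_th + R_L); requiring this ≤ 0.120 gives R_L ≥ R_th(1/0.120 − 1) = 1.250 × 7.333 = 9.17 kΩ.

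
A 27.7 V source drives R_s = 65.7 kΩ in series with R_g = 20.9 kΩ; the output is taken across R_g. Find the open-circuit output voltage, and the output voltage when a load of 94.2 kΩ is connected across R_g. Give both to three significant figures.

Unloaded: 6.69 V; loaded: 5.72 V

Open-circuit: V = 27.7 × 20.9/(65.7 + 20.9) = 6.69 V.
With the load, R_g becomes R_g‖R_L = 17.10 kΩ, so V = 27.7 × 17.10/82.80 = 5.72 V.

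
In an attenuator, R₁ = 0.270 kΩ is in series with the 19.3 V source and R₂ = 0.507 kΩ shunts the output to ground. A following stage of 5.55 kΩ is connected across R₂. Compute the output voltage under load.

V_out ≈ 12.2 V

The load sits in parallel with R₂: R₂‖R_L = (507 × 5550) / (507 + 5550) = 464.6 Ω.
V_out = 19.3 × 464.6 / (270 + 464.6) = 19.3 × 464.6/734.6 = 12.2 V.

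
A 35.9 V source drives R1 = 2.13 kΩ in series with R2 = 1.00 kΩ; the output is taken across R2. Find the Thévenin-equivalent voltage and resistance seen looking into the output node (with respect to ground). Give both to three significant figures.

V_th = 11.5 V, R_th = 681 Ω

V_th is the open-circuit tap voltage: 35.9 × 1.00/(2.13 + 1.00) = 11.5 V.
With the supply zeroed, R1 and R2 appear in parallel from the tap: R_th = R1‖R2 = (2.13 × 1.00)/3.130 = 681 Ω.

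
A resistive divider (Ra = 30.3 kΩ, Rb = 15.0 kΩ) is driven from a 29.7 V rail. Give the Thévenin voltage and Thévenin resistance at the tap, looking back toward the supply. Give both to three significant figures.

V_th is the open-circuit tap voltage: 29.7 × 15.0/(30.3 + 15.0) = 9.83 V.
With the supply zeroed, Ra and Rb appear in parallel from the tap: R_th = Ra‖Rb = (30.3 × 15.0)/45.30 = 10.0 kΩ.

V_th = 9.83 V, R_th = 10.0 kΩ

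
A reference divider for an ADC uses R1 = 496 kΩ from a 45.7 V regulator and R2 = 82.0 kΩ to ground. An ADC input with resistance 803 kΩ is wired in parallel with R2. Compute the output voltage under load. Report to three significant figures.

The load sits in parallel with R2: R2‖R_L = (82.0 × 803) / (82.0 + 803) = 74.40 kΩ.
V_out = 45.7 × 74.40 / (496 + 74.40) = 45.7 × 74.40/570.4 = 5.96 V.
(Unloaded it would have been 6.48 V.)

V_out ≈ 5.96 V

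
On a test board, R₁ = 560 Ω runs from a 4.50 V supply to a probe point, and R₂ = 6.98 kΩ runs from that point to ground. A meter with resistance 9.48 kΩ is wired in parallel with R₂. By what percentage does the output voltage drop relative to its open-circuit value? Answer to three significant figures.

5.18 %

The divider's output (Thévenin) resistance is R₁‖R₂ = 518.4 Ω.
Fractional drop under load = R_th/(R_th + R_L) = 518.4 / (518.4 + 9480) = 0.05185.
So the output falls by 5.18 %.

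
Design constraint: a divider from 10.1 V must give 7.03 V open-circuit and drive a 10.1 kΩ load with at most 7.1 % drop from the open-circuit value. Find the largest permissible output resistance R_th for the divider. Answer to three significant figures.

Loading drop = R_th/(R_th + R_L) ≤ 0.0710, so R_th ≤ R_L · ε/(1−ε) = 10.1 kΩ × 0.0710/0.9290 = 772 Ω.

R_th ≤ 772 Ω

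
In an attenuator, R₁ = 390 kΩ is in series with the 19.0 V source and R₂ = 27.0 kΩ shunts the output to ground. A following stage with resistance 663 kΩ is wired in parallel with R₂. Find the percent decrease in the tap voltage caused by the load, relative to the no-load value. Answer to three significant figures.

3.67 %

The divider's output (Thévenin) resistance is R₁‖R₂ = 25.25 kΩ.
Fractional drop under load = R_th/(R_th + R_L) = 25.25 / (25.25 + 663) = 0.03669.
So the output falls by 3.67 %.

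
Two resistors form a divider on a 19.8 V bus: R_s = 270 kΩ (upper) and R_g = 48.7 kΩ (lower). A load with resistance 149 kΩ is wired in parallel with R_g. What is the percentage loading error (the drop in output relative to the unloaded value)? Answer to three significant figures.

Unloaded V = 19.8 × 48.7/318.7 = 3.026 V.
Loaded: R_g‖R_L = 36.70 kΩ, giving V = 19.8 × 36.70/306.7 = 2.369 V.
Drop = (3.026 − 2.369) / 3.026 = 21.7 %.

21.7 %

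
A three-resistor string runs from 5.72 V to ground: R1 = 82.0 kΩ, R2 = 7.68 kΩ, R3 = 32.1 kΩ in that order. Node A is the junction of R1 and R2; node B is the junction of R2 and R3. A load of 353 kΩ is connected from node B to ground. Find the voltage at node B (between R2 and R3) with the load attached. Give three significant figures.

V ≈ 1.41 V

At node B, R3 is in parallel with the load: R3‖R_L = 29.42 kΩ.
Below node A the resistance is R2 + (R3‖R_L) = 37.10 kΩ, so V_A = 5.72 × 37.10/119.1 = 1.782 V.
Then V_B = V_A × (R3‖R_L)/(R2 + R3‖R_L) = 1.782 × 29.42/37.10 = 1.41 V.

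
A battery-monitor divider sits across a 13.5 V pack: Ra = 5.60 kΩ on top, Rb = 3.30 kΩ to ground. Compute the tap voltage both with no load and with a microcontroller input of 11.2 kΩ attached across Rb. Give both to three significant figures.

Unloaded: 5.01 V; loaded: 4.22 V

Open-circuit: V = 13.5 × 3.30/(5.60 + 3.30) = 5.01 V.
With the load, Rb becomes Rb‖R_L = 2.549 kΩ, so V = 13.5 × 2.549/8.149 = 4.22 V.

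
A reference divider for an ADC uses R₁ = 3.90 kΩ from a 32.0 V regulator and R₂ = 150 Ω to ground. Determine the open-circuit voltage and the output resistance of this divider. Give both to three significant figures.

V_th = 1.19 V, R_th = 144 Ω

V_th is the open-circuit tap voltage: 32.0 × 150/(3900 + 150) = 1.19 V.
With the supply zeroed, R₁ and R₂ appear in parallel from the tap: R_th = R₁‖R₂ = (3900 × 150)/4050 = 144 Ω.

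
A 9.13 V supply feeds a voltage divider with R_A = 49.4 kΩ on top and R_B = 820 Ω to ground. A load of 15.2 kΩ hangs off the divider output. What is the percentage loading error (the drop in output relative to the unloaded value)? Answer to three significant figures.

5.04 %

The divider's output (Thévenin) resistance is R_A‖R_B = 806.6 Ω.
Fractional drop under load = R_th/(R_th + R_L) = 806.6 / (806.6 + 15200) = 0.05039.
So the output falls by 5.04 %.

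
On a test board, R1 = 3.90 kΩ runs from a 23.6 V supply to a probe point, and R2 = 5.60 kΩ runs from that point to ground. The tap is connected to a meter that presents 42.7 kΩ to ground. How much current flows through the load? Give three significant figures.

I_L ≈ 0.309 mA

R2‖R_L = 4.951 kΩ; V_out = 23.6 × 4.951/8.851 = 13.20 V.
I_L = V_out / R_L = 13.20 / 42.7 kΩ = 0.309 mA.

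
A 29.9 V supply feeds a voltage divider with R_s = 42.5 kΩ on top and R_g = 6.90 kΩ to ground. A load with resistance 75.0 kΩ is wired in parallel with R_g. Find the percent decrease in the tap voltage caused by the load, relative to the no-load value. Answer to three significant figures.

7.33 %

The divider's output (Thévenin) resistance is R_s‖R_g = 5.936 kΩ.
Fractional drop under load = R_th/(R_th + R_L) = 5.936 / (5.936 + 75.0) = 0.07334.
So the output falls by 7.33 %.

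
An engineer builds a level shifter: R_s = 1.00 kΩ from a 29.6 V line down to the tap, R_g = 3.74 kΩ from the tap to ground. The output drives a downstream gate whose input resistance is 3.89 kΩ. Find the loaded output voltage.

The load sits in parallel with R_g: R_g‖R_L = (3.74 × 3.89) / (3.74 + 3.89) = 1.907 kΩ.
V_out = 29.6 × 1.907 / (1.00 + 1.907) = 29.6 × 1.907/2.907 = 19.4 V.
(Unloaded it would have been 23.4 V.)

V_out ≈ 19.4 V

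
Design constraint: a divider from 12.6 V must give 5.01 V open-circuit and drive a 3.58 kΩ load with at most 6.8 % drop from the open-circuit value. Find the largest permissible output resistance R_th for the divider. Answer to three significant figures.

R_th ≤ 261 Ω

Loading drop = R_th/(R_th + R_L) ≤ 0.0680, so R_th ≤ R_L · ε/(1−ε) = 3.58 kΩ × 0.0680/0.9320 = 261 Ω.
(Any R1, R2 with R2/(R1+R2) = 0.398 and R1‖R2 ≤ 261 Ω will meet the spec.)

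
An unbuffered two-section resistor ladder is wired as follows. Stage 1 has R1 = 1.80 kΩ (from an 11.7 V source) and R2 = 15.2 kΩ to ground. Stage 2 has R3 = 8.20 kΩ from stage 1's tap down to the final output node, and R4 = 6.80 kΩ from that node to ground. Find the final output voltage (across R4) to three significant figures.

Stage 2 presents R3+R4 = 15.00 kΩ as a load on stage 1's tap.
Stage 1's lower leg becomes R2‖(R3+R4) = 7.550 kΩ, so V_mid = 11.7 × 7.550/9.350 = 9.448 V.
Stage 2 is itself unloaded: V_out = V_mid × R4/(R3+R4) = 9.448 × 6.80/15.00 = 4.28 V.

V_out ≈ 4.28 V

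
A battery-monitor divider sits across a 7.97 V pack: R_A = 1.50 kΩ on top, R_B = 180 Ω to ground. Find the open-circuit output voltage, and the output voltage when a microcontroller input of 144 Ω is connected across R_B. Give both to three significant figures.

Unloaded: 0.854 V; loaded: 0.404 V

Open-circuit: V = 7.97 × 180/(1500 + 180) = 0.854 V.
With the load, R_B becomes R_B‖R_L = 80.00 Ω, so V = 7.97 × 80.00/1580 = 0.404 V.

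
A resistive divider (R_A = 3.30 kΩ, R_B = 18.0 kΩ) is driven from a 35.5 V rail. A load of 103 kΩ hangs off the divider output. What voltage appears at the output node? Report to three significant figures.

The load sits in parallel with R_B: R_B‖R_L = (18.0 × 103) / (18.0 + 103) = 15.32 kΩ.
V_out = 35.5 × 15.32 / (3.30 + 15.32) = 35.5 × 15.32/18.62 = 29.2 V.
(Unloaded it would have been 30.0 V.)

V_out ≈ 29.2 V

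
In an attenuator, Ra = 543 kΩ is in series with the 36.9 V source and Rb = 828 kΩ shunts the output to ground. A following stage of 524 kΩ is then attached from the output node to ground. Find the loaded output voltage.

The load sits in parallel with Rb: Rb‖R_L = (828 × 524) / (828 + 524) = 320.9 kΩ.
V_out = 36.9 × 320.9 / (543 + 320.9) = 36.9 × 320.9/863.9 = 13.7 V.

V_out ≈ 13.7 V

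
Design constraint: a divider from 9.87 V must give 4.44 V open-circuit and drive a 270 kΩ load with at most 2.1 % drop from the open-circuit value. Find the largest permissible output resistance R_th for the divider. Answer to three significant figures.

Loading drop = R_th/(R_th + R_L) ≤ 0.0210, so R_th ≤ R_L · ε/(1−ε) = 270 kΩ × 0.0210/0.9790 = 5.79 kΩ.
(Any R1, R2 with R2/(R1+R2) = 0.450 and R1‖R2 ≤ 5.79 kΩ will meet the spec.)

R_th ≤ 5.79 kΩ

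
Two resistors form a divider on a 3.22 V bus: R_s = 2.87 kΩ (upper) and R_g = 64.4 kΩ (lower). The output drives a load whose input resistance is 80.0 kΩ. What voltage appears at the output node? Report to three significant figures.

V_out ≈ 2.98 V

The load sits in parallel with R_g: R_g‖R_L = (64.4 × 80.0) / (64.4 + 80.0) = 35.68 kΩ.
V_out = 3.22 × 35.68 / (2.87 + 35.68) = 3.22 × 35.68/38.55 = 2.98 V.
(Unloaded it would have been 3.08 V.)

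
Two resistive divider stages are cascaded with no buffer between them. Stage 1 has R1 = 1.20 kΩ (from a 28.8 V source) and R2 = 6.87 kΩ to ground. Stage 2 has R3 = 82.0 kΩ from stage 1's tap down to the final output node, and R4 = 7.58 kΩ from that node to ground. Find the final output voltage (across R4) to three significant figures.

Stage 2 presents R3+R4 = 89.58 kΩ as a load on stage 1's tap.
Stage 1's lower leg becomes R2‖(R3+R4) = 6.381 kΩ, so V_mid = 28.8 × 6.381/7.581 = 24.24 V.
Stage 2 is itself unloaded: V_out = V_mid × R4/(R3+R4) = 24.24 × 7.58/89.58 = 2.05 V.

V_out ≈ 2.05 V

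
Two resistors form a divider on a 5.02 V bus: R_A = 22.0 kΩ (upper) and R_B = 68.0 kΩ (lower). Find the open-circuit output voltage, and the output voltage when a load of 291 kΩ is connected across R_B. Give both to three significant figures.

Unloaded: 3.79 V; loaded: 3.59 V

Open-circuit: V = 5.02 × 68.0/(22.0 + 68.0) = 3.79 V.
With the load, R_B becomes R_B‖R_L = 55.12 kΩ, so V = 5.02 × 55.12/77.12 = 3.59 V.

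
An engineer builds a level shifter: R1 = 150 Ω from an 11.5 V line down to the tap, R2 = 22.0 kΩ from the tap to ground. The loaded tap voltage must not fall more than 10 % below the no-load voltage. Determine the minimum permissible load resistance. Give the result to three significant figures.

R_L(min) ≈ 1.34 kΩ

Output resistance R_th = R1‖R2 = (150 × 22000)/22150 = 149.0 Ω.
The fractional drop is R_th/(R_th + R_L); requiring this ≤ 0.100 gives R_L ≥ R_th(1/0.100 − 1) = 149.0 × 9.000 = 1.34 kΩ.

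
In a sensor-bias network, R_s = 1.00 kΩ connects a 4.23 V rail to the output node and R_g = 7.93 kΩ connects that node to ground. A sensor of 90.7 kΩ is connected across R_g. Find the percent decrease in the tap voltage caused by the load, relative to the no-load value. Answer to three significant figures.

0.970 %

The divider's output (Thévenin) resistance is R_s‖R_g = 0.8880 kΩ.
Fractional drop under load = R_th/(R_th + R_L) = 0.8880 / (0.8880 + 90.7) = 0.009696.
So the output falls by 0.970 %.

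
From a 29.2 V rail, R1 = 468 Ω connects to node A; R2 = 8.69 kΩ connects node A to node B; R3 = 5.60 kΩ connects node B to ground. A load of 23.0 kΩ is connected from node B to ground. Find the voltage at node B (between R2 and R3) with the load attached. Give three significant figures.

V ≈ 9.63 V

At node B, R3 is in parallel with the load: R3‖R_L = 4503 Ω.
Below node A the resistance is R2 + (R3‖R_L) = 13190 Ω, so V_A = 29.2 × 13190/13660 = 28.20 V.
Then V_B = V_A × (R3‖R_L)/(R2 + R3‖R_L) = 28.20 × 4503/13190 = 9.63 V.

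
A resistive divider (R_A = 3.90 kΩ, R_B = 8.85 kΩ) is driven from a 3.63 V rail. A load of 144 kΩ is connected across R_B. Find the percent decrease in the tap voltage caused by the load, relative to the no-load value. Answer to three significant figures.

1.85 %

The divider's output (Thévenin) resistance is R_A‖R_B = 2.707 kΩ.
Fractional drop under load = R_th/(R_th + R_L) = 2.707 / (2.707 + 144) = 0.01845.
So the output falls by 1.85 %.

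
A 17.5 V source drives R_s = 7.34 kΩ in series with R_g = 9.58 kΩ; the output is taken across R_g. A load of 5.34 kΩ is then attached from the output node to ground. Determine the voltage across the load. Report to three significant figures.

V_out ≈ 5.57 V

The load sits in parallel with R_g: R_g‖R_L = (9.58 × 5.34) / (9.58 + 5.34) = 3.429 kΩ.
V_out = 17.5 × 3.429 / (7.34 + 3.429) = 17.5 × 3.429/10.77 = 5.57 V.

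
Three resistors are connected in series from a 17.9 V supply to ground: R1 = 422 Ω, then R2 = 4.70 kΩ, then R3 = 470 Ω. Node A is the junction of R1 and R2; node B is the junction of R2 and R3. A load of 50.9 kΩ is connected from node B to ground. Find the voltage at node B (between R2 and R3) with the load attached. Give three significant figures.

V ≈ 1.49 V

At node B, R3 is in parallel with the load: R3‖R_L = 465.7 Ω.
Below node A the resistance is R2 + (R3‖R_L) = 5166 Ω, so V_A = 17.9 × 5166/5588 = 16.55 V.
Then V_B = V_A × (R3‖R_L)/(R2 + R3‖R_L) = 16.55 × 465.7/5166 = 1.49 V.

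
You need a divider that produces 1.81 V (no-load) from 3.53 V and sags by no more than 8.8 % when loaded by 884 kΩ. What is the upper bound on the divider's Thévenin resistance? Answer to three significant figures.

R_th ≤ 85.3 kΩ

Loading drop = R_th/(R_th + R_L) ≤ 0.0880, so R_th ≤ R_L · ε/(1−ε) = 884 kΩ × 0.0880/0.9120 = 85.3 kΩ.
(Any R1, R2 with R2/(R1+R2) = 0.513 and R1‖R2 ≤ 85.3 kΩ will meet the spec.)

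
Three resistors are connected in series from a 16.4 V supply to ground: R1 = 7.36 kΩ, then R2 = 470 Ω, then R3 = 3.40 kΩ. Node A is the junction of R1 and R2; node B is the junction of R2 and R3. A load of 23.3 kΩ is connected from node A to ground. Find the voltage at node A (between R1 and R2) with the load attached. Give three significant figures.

Below node A the series string R2+R3 = 3870 Ω sits in parallel with the 23300 Ω load: 3319 Ω.
V_A = 16.4 × 3319/(7360 + 3319) = 5.10 V.

V ≈ 5.10 V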